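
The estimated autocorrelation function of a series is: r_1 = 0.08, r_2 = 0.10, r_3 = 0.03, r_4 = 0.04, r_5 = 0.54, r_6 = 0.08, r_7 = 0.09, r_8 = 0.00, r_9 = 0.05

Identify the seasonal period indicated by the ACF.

The largest autocorrelation is r_5 = 0.54; the remaining lags stay at or below 0.10.
The dominant spike at lag 5 indicates a seasonal period of 5.

5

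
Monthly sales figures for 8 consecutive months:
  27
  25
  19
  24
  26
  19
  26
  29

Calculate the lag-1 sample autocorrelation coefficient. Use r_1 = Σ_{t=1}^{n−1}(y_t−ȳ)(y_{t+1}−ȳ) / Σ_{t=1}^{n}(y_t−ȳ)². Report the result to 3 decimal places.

-0.112

Mean ȳ = (27 + 25 + 19 + 24 + 26 + 19 + 26 + 29)/8 = 24.3750
Deviations from mean: 2.6250, 0.6250, -5.3750, -0.3750, 1.6250, -5.3750, 1.6250, 4.6250
Σ(y_t−ȳ)(y_{t+1}−ȳ) = (1.6406) + (-3.3594) + (2.0156) + (-0.6094) + (-8.7344) + (-8.7344) + (7.5156) = -10.2656
Denominator Σ(y_t−ȳ)² = 91.8750
r_1 = -10.2656 / 91.8750 = -0.112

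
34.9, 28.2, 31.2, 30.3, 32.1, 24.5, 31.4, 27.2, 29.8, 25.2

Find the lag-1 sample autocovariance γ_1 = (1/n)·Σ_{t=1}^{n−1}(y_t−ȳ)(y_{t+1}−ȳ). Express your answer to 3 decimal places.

Mean ȳ = (34.9 + 28.2 + 31.2 + 30.3 + 32.1 + 24.5 + 31.4 + 27.2 + 29.8 + 25.2)/10 = 29.4800
Σ_{t=1}^{9}(y_t−ȳ)(y_{t+1}−ȳ) = -34.6664
γ_1 = -34.6664 / 10 = -3.467

-3.467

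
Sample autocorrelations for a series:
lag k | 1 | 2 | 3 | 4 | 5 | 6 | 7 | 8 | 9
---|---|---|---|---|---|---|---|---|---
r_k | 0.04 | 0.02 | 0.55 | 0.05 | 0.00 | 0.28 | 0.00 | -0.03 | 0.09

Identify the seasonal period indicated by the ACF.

3

The largest autocorrelation is r_3 = 0.55, with a weaker echo at lag 6 (0.28); the remaining lags stay at or below 0.09.
The dominant spike at lag 3 indicates a seasonal period of 3.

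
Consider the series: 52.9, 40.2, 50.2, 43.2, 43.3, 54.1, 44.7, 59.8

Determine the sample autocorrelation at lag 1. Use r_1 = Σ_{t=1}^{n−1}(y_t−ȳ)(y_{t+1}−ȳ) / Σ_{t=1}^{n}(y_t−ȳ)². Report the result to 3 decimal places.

Mean ȳ = (52.9 + 40.2 + 50.2 + 43.2 + 43.3 + 54.1 + 44.7 + 59.8)/8 = 48.5500
Deviations from mean: 4.3500, -8.3500, 1.6500, -5.3500, -5.2500, 5.5500, -3.8500, 11.2500
Numerator Σ_{t=1}^{7}(y_t−ȳ)(y_{t+1}−ȳ) = -124.6575
Denominator Σ(y_t−ȳ)² = 319.7400
r_1 = -124.6575 / 319.7400 = -0.390

-0.390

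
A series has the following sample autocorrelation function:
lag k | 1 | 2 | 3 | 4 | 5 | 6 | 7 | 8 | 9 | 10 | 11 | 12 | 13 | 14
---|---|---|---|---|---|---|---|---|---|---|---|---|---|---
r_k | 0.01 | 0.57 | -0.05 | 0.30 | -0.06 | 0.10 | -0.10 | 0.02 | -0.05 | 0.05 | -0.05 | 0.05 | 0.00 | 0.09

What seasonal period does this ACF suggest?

2

The largest autocorrelation is r_2 = 0.57, with a weaker echo at lag 4 (0.30); the remaining lags stay at or below 0.10.
The dominant spike at lag 2 indicates a seasonal period of 2.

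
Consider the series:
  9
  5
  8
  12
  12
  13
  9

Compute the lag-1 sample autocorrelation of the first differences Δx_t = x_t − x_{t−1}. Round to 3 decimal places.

-0.069

First differences Δx: -4, 3, 4, 0, 1, -4
Mean of differences = 0.0000
Numerator Σ(Δx_t−Δx̄)(Δx_{t+1}−Δx̄) = -4.0000
Denominator Σ(Δx_t−Δx̄)² = 58.0000
r_1(Δx) = -4.0000 / 58.0000 = -0.069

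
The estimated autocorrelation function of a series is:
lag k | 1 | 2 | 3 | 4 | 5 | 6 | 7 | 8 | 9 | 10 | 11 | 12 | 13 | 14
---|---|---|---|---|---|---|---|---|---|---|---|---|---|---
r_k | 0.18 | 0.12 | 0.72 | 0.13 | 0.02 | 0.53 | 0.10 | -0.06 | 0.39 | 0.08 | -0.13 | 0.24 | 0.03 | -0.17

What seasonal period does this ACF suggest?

The largest autocorrelation is r_3 = 0.72, with weaker echoes at lags 6 (0.53), 9 (0.39) and 12 (0.24); the remaining lags stay at or below 0.18.
The dominant spike at lag 3 indicates a seasonal period of 3.

3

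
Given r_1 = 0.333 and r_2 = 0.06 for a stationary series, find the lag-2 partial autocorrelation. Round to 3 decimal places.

φ_{22} = (r_2 − r_1²) / (1 − r_1²)
r_1² = (0.333)² = 0.110889
Numerator = 0.06 − 0.1109 = -0.0509; denominator = 1 − 0.1109 = 0.8891
φ_{22} = -0.0509 / 0.8891 = -0.057

-0.057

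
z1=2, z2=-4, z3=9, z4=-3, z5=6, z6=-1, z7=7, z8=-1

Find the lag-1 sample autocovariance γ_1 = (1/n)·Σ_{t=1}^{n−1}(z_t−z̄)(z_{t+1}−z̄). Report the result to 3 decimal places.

-17.346

Mean z̄ = (2 − 4 + 9 − 3 + 6 − 1 + 7 − 1)/8 = 1.8750
Deviations: 0.1250, -5.8750, 7.1250, -4.8750, 4.1250, -2.8750, 5.1250, -2.8750
Σ_{t=1}^{7}(z_t−z̄)(z_{t+1}−z̄) = -138.7656
γ_1 = -138.7656 / 8 = -17.346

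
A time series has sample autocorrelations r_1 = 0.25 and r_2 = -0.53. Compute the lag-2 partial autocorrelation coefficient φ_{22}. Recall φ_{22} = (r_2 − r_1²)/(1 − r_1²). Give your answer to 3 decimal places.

-0.632

φ_{22} = (r_2 − r_1²) / (1 − r_1²)
r_1² = (0.25)² = 0.0625
Numerator = -0.53 − 0.0625 = -0.5925; denominator = 1 − 0.0625 = 0.9375
φ_{22} = -0.5925 / 0.9375 = -0.632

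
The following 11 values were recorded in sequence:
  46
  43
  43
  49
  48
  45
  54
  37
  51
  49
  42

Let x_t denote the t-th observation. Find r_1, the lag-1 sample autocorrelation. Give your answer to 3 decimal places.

-0.522

Mean x̄ = (46 + 43 + 43 + 49 + 48 + 45 + 54 + 37 + 51 + 49 + 42)/11 = 46.0909
Numerator Σ_{t=1}^{10}(x_t−x̄)(x_{t+1}−x̄) = -118.4628
Denominator Σ(x_t−x̄)² = 226.9091
r_1 = -118.4628 / 226.9091 = -0.522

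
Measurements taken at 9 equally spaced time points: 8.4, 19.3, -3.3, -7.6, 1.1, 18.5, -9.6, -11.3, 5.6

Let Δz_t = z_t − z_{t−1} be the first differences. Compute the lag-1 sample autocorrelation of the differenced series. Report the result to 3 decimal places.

-0.245

First differences Δz: 10.9, -22.6, -4.3, 8.7, 17.4, -28.1, -1.7, 16.9
Mean of differences = -0.3500
Numerator Σ(Δz_t−Δz̄)(Δz_{t+1}−Δz̄) = -515.9225
Denominator Σ(Δz_t−Δz̄)² = 2103.6400
r_1(Δz) = -515.9225 / 2103.6400 = -0.245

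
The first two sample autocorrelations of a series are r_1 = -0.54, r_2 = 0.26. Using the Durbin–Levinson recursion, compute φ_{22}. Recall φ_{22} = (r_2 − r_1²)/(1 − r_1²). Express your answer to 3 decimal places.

-0.045

φ_{22} = (r_2 − r_1²) / (1 − r_1²)
r_1² = (-0.54)² = 0.2916
Numerator = 0.26 − 0.2916 = -0.0316; denominator = 1 − 0.2916 = 0.7084
φ_{22} = -0.0316 / 0.7084 = -0.045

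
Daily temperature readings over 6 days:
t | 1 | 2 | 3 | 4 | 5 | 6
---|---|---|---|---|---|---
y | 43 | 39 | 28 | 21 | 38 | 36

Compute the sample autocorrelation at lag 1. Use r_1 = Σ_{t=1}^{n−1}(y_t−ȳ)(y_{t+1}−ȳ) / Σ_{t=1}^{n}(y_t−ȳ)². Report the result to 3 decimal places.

Mean ȳ = (43 + 39 + 28 + 21 + 38 + 36)/6 = 34.1667
Deviations from mean: 8.8333, 4.8333, -6.1667, -13.1667, 3.8333, 1.8333
Σ(y_t−ȳ)(y_{t+1}−ȳ) = (42.6944) + (-29.8056) + (81.1944) + (-50.4722) + (7.0278) = 50.6389
Denominator Σ(y_t−ȳ)² = 330.8333
r_1 = 50.6389 / 330.8333 = 0.153

0.153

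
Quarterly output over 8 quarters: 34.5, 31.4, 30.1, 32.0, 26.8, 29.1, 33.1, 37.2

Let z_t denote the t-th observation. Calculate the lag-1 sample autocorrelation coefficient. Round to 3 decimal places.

Mean z̄ = (34.5 + 31.4 + 30.1 + 32.0 + 26.8 + 29.1 + 33.1 + 37.2)/8 = 31.7750
Deviations from mean: 2.7250, -0.3750, -1.6750, 0.2250, -4.9750, -2.6750, 1.3250, 5.4250
Σ(z_t−z̄)(z_{t+1}−z̄) = (-1.0219) + (0.6281) + (-0.3769) + (-1.1194) + (13.3081) + (-3.5444) + (7.1881) = 15.0619
Denominator Σ(z_t−z̄)² = 73.5150
r_1 = 15.0619 / 73.5150 = 0.205

0.205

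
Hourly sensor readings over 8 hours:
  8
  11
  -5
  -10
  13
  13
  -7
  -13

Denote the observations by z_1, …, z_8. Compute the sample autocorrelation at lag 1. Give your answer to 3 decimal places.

Mean z̄ = (8 + 11 − 5 − 10 + 13 + 13 − 7 − 13)/8 = 1.2500
Deviations from mean: 6.7500, 9.7500, -6.2500, -11.2500, 11.7500, 11.7500, -8.2500, -14.2500
Σ(z_t−z̄)(z_{t+1}−z̄) = (65.8125) + (-60.9375) + (70.3125) + (-132.1875) + (138.0625) + (-96.9375) + (117.5625) = 101.6875
Denominator Σ(z_t−z̄)² = 853.5000
r_1 = 101.6875 / 853.5000 = 0.119

0.119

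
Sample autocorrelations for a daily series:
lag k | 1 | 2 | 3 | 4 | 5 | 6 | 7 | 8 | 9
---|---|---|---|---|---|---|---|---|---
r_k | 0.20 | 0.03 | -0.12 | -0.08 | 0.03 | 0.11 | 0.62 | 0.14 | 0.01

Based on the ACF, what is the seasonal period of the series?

The largest autocorrelation is r_7 = 0.62; the remaining lags stay at or below 0.20. The elevated value at lag 1 (0.20), dropping to 0.03 at lag 2, reflects decaying short-term dependence rather than seasonality.
The dominant spike at lag 7 indicates a seasonal period of 7.

7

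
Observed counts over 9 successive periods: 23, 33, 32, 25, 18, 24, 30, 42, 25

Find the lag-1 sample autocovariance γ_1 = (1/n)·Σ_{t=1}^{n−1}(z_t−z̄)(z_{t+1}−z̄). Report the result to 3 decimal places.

Mean z̄ = (23 + 33 + 32 + 25 + 18 + 24 + 30 + 42 + 25)/9 = 28.0000
Σ_{t=1}^{8}(z_t−z̄)(z_{t+1}−z̄) = 31.0000
γ_1 = 31.0000 / 9 = 3.444

3.444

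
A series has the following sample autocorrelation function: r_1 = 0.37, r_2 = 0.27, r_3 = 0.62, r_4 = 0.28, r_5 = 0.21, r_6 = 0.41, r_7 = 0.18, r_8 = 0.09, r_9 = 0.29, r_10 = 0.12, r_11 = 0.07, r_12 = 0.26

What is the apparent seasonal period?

The largest autocorrelation is r_3 = 0.62, with a weaker echo at lag 6 (0.41); the remaining lags stay at or below 0.37. The elevated value at lag 1 (0.37), dropping to 0.27 at lag 2, reflects decaying short-term dependence rather than seasonality.
The dominant spike at lag 3 indicates a seasonal period of 3.

3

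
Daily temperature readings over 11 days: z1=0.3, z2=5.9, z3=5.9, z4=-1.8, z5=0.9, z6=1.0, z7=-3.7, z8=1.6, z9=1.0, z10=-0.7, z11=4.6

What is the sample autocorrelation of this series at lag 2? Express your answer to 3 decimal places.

-0.190

Mean z̄ = (0.3 + 5.9 + 5.9 − 1.8 + 0.9 + 1.0 − 3.7 + 1.6 + 1.0 − 0.7 + 4.6)/11 = 1.3636
Numerator Σ_{t=1}^{9}(z_t−z̄)(z_{t+2}−z̄) = -17.6908
Denominator Σ(z_t−z̄)² = 93.2055
r_2 = -17.6908 / 93.2055 = -0.190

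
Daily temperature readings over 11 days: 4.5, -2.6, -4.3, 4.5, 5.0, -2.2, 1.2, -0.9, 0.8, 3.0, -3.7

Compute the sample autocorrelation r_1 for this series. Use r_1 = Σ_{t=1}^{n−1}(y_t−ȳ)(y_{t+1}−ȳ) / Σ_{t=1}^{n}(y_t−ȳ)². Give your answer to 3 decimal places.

-0.202

Mean ȳ = (4.5 − 2.6 − 4.3 + 4.5 + 5.0 − 2.2 + 1.2 − 0.9 + 0.8 + 3.0 − 3.7)/11 = 0.4818
Numerator Σ_{t=1}^{10}(y_t−ȳ)(y_{t+1}−ȳ) = -23.9103
Denominator Σ(y_t−ȳ)² = 118.6164
r_1 = -23.9103 / 118.6164 = -0.202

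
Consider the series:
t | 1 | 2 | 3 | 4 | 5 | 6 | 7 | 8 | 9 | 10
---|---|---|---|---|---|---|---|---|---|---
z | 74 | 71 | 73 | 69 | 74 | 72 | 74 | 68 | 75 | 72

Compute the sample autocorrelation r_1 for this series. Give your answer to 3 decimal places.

Mean z̄ = (74 + 71 + 73 + 69 + 74 + 72 + 74 + 68 + 75 + 72)/10 = 72.2000
Numerator Σ_{t=1}^{9}(z_t−z̄)(z_{t+1}−z̄) = -32.0400
Denominator Σ(z_t−z̄)² = 47.6000
r_1 = -32.0400 / 47.6000 = -0.673

-0.673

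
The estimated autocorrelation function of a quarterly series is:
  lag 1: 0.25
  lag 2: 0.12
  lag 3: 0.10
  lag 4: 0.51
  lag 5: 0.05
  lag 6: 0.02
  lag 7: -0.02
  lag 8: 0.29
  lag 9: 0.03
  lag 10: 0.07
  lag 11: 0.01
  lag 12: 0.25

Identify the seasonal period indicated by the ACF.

4

The largest autocorrelation is r_4 = 0.51, with a weaker echo at lag 8 (0.29); the remaining lags stay at or below 0.25. The elevated value at lag 1 (0.25), dropping to 0.12 at lag 2, reflects decaying short-term dependence rather than seasonality.
The dominant spike at lag 4 indicates a seasonal period of 4.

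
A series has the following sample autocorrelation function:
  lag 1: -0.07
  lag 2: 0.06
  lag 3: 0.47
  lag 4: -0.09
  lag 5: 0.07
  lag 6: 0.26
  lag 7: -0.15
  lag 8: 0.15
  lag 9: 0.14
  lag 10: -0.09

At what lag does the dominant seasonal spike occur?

The largest autocorrelation is r_3 = 0.47, with a weaker echo at lag 6 (0.26); the remaining lags stay at or below 0.15.
The dominant spike at lag 3 indicates a seasonal period of 3.

3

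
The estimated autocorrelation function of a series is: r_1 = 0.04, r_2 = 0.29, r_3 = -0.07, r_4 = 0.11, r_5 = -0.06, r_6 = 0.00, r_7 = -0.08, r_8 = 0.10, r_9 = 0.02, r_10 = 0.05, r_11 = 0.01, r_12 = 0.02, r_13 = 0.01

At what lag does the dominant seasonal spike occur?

The largest autocorrelation is r_2 = 0.29; the remaining lags stay at or below 0.11.
The dominant spike at lag 2 indicates a seasonal period of 2.

2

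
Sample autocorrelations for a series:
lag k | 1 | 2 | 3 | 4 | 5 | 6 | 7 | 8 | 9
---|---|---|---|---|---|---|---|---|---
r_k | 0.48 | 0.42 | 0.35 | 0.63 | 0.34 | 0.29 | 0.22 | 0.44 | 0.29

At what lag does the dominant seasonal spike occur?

4

The largest autocorrelation is r_4 = 0.63; the remaining lags stay at or below 0.48. The elevated value at lag 1 (0.48), dropping to 0.42 at lag 2, reflects decaying short-term dependence rather than seasonality.
The dominant spike at lag 4 indicates a seasonal period of 4.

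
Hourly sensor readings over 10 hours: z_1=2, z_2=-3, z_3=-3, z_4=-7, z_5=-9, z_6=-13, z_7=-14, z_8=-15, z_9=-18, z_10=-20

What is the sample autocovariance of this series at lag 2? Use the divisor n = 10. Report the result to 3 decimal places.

Mean z̄ = (2 − 3 − 3 − 7 − 9 − 13 − 14 − 15 − 18 − 20)/10 = -10.0000
Σ_{t=1}^{8}(z_t−z̄)(z_{t+2}−z̄) = 196.0000
γ_2 = 196.0000 / 10 = 19.600

19.600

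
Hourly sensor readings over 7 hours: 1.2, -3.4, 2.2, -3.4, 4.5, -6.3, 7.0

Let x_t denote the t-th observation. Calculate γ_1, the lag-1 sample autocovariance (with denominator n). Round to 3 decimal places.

Mean x̄ = (1.2 − 3.4 + 2.2 − 3.4 + 4.5 − 6.3 + 7.0)/7 = 0.2571
Σ_{t=1}^{6}(x_t−x̄)(x_{t+1}−x̄) = -105.2104
γ_1 = -105.2104 / 7 = -15.030

-15.030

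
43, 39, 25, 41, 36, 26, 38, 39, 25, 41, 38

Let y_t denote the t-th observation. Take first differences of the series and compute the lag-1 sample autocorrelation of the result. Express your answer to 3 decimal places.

First differences Δy: -4, -14, 16, -5, -10, 12, 1, -14, 16, -3
Mean of differences = -0.5000
Numerator Σ(Δy_t−Δȳ)(Δy_{t+1}−Δȳ) = -591.2500
Denominator Σ(Δy_t−Δȳ)² = 1196.5000
r_1(Δy) = -591.2500 / 1196.5000 = -0.494

-0.494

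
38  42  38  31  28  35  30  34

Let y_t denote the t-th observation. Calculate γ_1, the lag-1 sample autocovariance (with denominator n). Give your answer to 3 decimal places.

Mean ȳ = (38 + 42 + 38 + 31 + 28 + 35 + 30 + 34)/8 = 34.5000
Deviations: 3.5000, 7.5000, 3.5000, -3.5000, -6.5000, 0.5000, -4.5000, -0.5000
Σ_{t=1}^{7}(y_t−ȳ)(y_{t+1}−ȳ) = 59.7500
γ_1 = 59.7500 / 8 = 7.469

7.469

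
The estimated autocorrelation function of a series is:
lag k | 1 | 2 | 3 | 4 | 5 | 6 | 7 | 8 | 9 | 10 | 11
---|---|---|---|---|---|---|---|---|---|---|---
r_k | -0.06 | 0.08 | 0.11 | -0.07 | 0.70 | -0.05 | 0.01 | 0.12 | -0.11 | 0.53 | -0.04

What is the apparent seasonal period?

5

The largest autocorrelation is r_5 = 0.70, with a weaker echo at lag 10 (0.53); the remaining lags stay at or below 0.12.
The dominant spike at lag 5 indicates a seasonal period of 5.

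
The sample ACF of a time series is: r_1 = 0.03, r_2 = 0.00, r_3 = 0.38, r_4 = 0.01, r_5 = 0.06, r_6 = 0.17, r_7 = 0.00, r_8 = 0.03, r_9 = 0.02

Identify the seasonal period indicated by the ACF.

The largest autocorrelation is r_3 = 0.38, with a weaker echo at lag 6 (0.17); the remaining lags stay at or below 0.06.
The dominant spike at lag 3 indicates a seasonal period of 3.

3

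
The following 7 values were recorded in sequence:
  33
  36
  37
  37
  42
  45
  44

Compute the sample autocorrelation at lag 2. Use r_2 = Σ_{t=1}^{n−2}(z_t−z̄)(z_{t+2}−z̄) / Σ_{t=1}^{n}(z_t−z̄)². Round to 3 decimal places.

0.123

Mean z̄ = (33 + 36 + 37 + 37 + 42 + 45 + 44)/7 = 39.1429
Deviations from mean: -6.1429, -3.1429, -2.1429, -2.1429, 2.8571, 5.8571, 4.8571
Numerator Σ_{t=1}^{5}(z_t−z̄)(z_{t+2}−z̄) = 15.1020
Denominator Σ(z_t−z̄)² = 122.8571
r_2 = 15.1020 / 122.8571 = 0.123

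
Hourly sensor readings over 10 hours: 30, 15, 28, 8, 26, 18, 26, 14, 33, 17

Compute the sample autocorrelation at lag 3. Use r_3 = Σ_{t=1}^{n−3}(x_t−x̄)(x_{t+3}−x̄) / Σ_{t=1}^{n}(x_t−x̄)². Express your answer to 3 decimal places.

-0.536

Mean x̄ = (30 + 15 + 28 + 8 + 26 + 18 + 26 + 14 + 33 + 17)/10 = 21.5000
Numerator Σ_{t=1}^{7}(x_t−x̄)(x_{t+3}−x̄) = -321.7500
Denominator Σ(x_t−x̄)² = 600.5000
r_3 = -321.7500 / 600.5000 = -0.536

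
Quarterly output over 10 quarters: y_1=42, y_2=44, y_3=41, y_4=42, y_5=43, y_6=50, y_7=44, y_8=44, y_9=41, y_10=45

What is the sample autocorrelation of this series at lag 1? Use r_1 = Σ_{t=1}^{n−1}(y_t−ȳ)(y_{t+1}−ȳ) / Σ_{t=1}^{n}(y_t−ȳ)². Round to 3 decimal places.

-0.038

Mean ȳ = (42 + 44 + 41 + 42 + 43 + 50 + 44 + 44 + 41 + 45)/10 = 43.6000
Numerator Σ_{t=1}^{9}(y_t−ȳ)(y_{t+1}−ȳ) = -2.3600
Denominator Σ(y_t−ȳ)² = 62.4000
r_1 = -2.3600 / 62.4000 = -0.038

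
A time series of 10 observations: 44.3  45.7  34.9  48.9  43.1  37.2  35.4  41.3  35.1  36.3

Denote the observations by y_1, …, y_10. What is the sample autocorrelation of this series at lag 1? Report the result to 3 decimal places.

Mean ȳ = (44.3 + 45.7 + 34.9 + 48.9 + 43.1 + 37.2 + 35.4 + 41.3 + 35.1 + 36.3)/10 = 40.2200
Numerator Σ_{t=1}^{9}(y_t−ȳ)(y_{t+1}−ȳ) = -12.7804
Denominator Σ(y_t−ȳ)² = 233.7160
r_1 = -12.7804 / 233.7160 = -0.055

-0.055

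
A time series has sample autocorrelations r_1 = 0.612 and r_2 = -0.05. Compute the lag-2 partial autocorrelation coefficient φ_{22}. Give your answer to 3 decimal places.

φ_{22} = (r_2 − r_1²) / (1 − r_1²)
r_1² = (0.612)² = 0.374544
Numerator = -0.05 − 0.3745 = -0.4245; denominator = 1 − 0.3745 = 0.6255
φ_{22} = -0.4245 / 0.6255 = -0.679

-0.679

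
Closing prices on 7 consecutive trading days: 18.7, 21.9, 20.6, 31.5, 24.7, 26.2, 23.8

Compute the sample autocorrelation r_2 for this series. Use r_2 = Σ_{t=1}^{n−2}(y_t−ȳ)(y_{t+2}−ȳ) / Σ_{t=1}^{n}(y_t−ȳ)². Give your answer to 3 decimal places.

Mean ȳ = (18.7 + 21.9 + 20.6 + 31.5 + 24.7 + 26.2 + 23.8)/7 = 23.9143
Deviations from mean: -5.2143, -2.0143, -3.3143, 7.5857, 0.7857, 2.2857, -0.1143
Numerator Σ_{t=1}^{5}(y_t−ȳ)(y_{t+2}−ȳ) = 16.6467
Denominator Σ(y_t−ȳ)² = 105.6286
r_2 = 16.6467 / 105.6286 = 0.158

0.158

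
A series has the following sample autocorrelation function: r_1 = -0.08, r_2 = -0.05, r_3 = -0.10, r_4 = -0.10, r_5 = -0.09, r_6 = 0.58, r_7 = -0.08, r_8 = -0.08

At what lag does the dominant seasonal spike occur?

The largest autocorrelation is r_6 = 0.58; the remaining lags stay at or below -0.05.
The dominant spike at lag 6 indicates a seasonal period of 6.

6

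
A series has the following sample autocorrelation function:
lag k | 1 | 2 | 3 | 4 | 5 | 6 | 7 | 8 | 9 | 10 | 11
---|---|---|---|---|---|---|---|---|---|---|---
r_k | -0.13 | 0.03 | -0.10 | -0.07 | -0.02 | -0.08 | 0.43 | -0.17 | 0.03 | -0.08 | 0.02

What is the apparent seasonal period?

The largest autocorrelation is r_7 = 0.43; the remaining lags stay at or below 0.03.
The dominant spike at lag 7 indicates a seasonal period of 7.

7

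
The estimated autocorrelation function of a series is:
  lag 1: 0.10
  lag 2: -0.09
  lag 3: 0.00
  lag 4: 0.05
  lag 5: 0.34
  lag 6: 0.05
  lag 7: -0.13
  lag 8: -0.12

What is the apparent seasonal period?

5

The largest autocorrelation is r_5 = 0.34; the remaining lags stay at or below 0.10.
The dominant spike at lag 5 indicates a seasonal period of 5.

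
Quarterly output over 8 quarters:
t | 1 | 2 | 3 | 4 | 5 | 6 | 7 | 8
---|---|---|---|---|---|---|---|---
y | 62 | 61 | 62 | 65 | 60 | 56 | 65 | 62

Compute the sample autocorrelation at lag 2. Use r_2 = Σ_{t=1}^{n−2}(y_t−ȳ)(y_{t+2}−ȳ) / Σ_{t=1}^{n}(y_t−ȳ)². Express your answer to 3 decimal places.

Mean ȳ = (62 + 61 + 62 + 65 + 60 + 56 + 65 + 62)/8 = 61.6250
Numerator Σ_{t=1}^{6}(y_t−ȳ)(y_{t+2}−ȳ) = -29.1563
Denominator Σ(y_t−ȳ)² = 57.8750
r_2 = -29.1563 / 57.8750 = -0.504

-0.504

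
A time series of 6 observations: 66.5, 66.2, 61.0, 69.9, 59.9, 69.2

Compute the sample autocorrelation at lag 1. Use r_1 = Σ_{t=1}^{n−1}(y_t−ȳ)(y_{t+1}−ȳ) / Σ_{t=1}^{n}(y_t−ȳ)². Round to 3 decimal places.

Mean ȳ = (66.5 + 66.2 + 61.0 + 69.9 + 59.9 + 69.2)/6 = 65.4500
Deviations from mean: 1.0500, 0.7500, -4.4500, 4.4500, -5.5500, 3.7500
Σ(y_t−ȳ)(y_{t+1}−ȳ) = (0.7875) + (-3.3375) + (-19.8025) + (-24.6975) + (-20.8125) = -67.8625
Denominator Σ(y_t−ȳ)² = 86.1350
r_1 = -67.8625 / 86.1350 = -0.788

-0.788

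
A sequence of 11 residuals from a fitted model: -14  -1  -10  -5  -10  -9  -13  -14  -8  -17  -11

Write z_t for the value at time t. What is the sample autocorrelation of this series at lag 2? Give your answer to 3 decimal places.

0.328

Mean z̄ = (-14 − 1 − 10 − 5 − 10 − 9 − 13 − 14 − 8 − 17 − 11)/11 = -10.1818
Numerator Σ_{t=1}^{9}(z_t−z̄)(z_{t+2}−z̄) = 66.1157
Denominator Σ(z_t−z̄)² = 201.6364
r_2 = 66.1157 / 201.6364 = 0.328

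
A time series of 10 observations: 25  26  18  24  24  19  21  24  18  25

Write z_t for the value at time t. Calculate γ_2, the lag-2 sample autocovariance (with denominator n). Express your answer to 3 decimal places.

-1.552

Mean z̄ = (25 + 26 + 18 + 24 + 24 + 19 + 21 + 24 + 18 + 25)/10 = 22.4000
Σ_{t=1}^{8}(z_t−z̄)(z_{t+2}−z̄) = -15.5200
γ_2 = -15.5200 / 10 = -1.552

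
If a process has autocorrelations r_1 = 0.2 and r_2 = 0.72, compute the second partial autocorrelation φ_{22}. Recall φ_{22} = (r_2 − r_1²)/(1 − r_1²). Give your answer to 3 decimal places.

φ_{22} = (r_2 − r_1²) / (1 − r_1²)
r_1² = (0.2)² = 0.04
Numerator = 0.72 − 0.0400 = 0.6800; denominator = 1 − 0.0400 = 0.9600
φ_{22} = 0.6800 / 0.9600 = 0.708

0.708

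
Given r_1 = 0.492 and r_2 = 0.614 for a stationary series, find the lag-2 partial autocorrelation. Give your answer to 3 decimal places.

0.491

φ_{22} = (r_2 − r_1²) / (1 − r_1²)
r_1² = (0.492)² = 0.242064
Numerator = 0.614 − 0.2421 = 0.3719; denominator = 1 − 0.2421 = 0.7579
φ_{22} = 0.3719 / 0.7579 = 0.491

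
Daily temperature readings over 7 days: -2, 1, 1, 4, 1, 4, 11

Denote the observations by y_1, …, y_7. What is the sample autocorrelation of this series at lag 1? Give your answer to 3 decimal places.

Mean ȳ = (-2 + 1 + 1 + 4 + 1 + 4 + 11)/7 = 2.8571
Σ(y_t−ȳ)(y_{t+1}−ȳ) = (9.0204) + (3.4490) + (-2.1224) + (-2.1224) + (-2.1224) + (9.3061) = 15.4082
Denominator Σ(y_t−ȳ)² = 102.8571
r_1 = 15.4082 / 102.8571 = 0.150

0.150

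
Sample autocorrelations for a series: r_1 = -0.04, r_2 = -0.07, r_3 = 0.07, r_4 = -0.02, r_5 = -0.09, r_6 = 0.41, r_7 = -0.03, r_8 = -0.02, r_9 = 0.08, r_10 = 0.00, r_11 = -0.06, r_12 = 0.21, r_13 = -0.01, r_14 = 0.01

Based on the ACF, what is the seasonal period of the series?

6

The largest autocorrelation is r_6 = 0.41, with a weaker echo at lag 12 (0.21); the remaining lags stay at or below 0.08.
The dominant spike at lag 6 indicates a seasonal period of 6.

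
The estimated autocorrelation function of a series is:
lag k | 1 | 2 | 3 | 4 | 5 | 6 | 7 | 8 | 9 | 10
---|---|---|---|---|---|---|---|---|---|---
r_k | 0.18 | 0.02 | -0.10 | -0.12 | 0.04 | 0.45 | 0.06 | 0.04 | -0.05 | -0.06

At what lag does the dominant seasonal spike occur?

6

The largest autocorrelation is r_6 = 0.45; the remaining lags stay at or below 0.18.
The dominant spike at lag 6 indicates a seasonal period of 6.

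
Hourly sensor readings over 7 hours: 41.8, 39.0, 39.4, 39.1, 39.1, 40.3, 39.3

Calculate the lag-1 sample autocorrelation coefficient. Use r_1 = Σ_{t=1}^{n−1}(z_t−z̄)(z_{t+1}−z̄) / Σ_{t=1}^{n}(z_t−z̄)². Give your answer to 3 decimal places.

-0.208

Mean z̄ = (41.8 + 39.0 + 39.4 + 39.1 + 39.1 + 40.3 + 39.3)/7 = 39.7143
Deviations from mean: 2.0857, -0.7143, -0.3143, -0.6143, -0.6143, 0.5857, -0.4143
Numerator Σ_{t=1}^{6}(z_t−z̄)(z_{t+1}−z̄) = -1.2973
Denominator Σ(z_t−z̄)² = 6.2286
r_1 = -1.2973 / 6.2286 = -0.208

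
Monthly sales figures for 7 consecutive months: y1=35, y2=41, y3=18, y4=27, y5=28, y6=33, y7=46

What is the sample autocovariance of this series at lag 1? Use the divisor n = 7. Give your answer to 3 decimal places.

Mean ȳ = (35 + 41 + 18 + 27 + 28 + 33 + 46)/7 = 32.5714
Σ_{t=1}^{6}(y_t−ȳ)(y_{t+1}−ȳ) = 8.1020
γ_1 = 8.1020 / 7 = 1.157

1.157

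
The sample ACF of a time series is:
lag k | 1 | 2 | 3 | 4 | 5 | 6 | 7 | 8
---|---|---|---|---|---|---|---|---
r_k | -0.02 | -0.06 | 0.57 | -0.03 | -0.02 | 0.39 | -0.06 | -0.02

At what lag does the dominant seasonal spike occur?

The largest autocorrelation is r_3 = 0.57, with a weaker echo at lag 6 (0.39); the remaining lags stay at or below -0.02.
The dominant spike at lag 3 indicates a seasonal period of 3.

3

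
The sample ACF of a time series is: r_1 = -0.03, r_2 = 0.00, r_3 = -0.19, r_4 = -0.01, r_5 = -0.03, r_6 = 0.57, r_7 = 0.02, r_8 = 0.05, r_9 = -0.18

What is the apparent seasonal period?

6

The largest autocorrelation is r_6 = 0.57; the remaining lags stay at or below 0.05.
The dominant spike at lag 6 indicates a seasonal period of 6.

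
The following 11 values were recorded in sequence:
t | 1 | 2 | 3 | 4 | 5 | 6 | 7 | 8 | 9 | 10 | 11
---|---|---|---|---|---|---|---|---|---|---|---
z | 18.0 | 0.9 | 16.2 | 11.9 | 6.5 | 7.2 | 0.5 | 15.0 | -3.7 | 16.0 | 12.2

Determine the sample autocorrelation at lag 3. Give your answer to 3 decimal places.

-0.043

Mean z̄ = (18.0 + 0.9 + 16.2 + 11.9 + 6.5 + 7.2 + 0.5 + 15.0 − 3.7 + 16.0 + 12.2)/11 = 9.1545
Numerator Σ_{t=1}^{8}(z_t−z̄)(z_{t+3}−z̄) = -23.1689
Denominator Σ(z_t−z̄)² = 544.8673
r_3 = -23.1689 / 544.8673 = -0.043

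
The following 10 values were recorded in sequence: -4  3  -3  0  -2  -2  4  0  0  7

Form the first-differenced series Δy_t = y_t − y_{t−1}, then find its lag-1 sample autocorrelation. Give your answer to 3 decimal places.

-0.473

First differences Δy: 7, -6, 3, -2, 0, 6, -4, 0, 7
Mean of differences = 1.2222
Numerator Σ(Δy_t−Δȳ)(Δy_{t+1}−Δȳ) = -87.8272
Denominator Σ(Δy_t−Δȳ)² = 185.5556
r_1(Δy) = -87.8272 / 185.5556 = -0.473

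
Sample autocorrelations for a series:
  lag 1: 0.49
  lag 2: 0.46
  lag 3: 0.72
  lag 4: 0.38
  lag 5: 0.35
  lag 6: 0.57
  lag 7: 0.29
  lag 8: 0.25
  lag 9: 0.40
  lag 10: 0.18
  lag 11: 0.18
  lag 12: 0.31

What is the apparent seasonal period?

The largest autocorrelation is r_3 = 0.72, with a weaker echo at lag 6 (0.57); the remaining lags stay at or below 0.49. The elevated value at lag 1 (0.49), dropping to 0.46 at lag 2, reflects decaying short-term dependence rather than seasonality.
The dominant spike at lag 3 indicates a seasonal period of 3.

3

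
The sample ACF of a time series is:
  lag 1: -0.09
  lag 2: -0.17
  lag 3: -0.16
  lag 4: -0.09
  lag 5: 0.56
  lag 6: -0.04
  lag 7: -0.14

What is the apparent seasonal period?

The largest autocorrelation is r_5 = 0.56; the remaining lags stay at or below -0.04.
The dominant spike at lag 5 indicates a seasonal period of 5.

5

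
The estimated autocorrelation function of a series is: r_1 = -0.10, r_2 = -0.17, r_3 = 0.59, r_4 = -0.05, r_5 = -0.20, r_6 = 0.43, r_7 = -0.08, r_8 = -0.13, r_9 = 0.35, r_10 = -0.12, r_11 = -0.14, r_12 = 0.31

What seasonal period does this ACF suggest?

The largest autocorrelation is r_3 = 0.59, with weaker echoes at lags 6 (0.43), 9 (0.35) and 12 (0.31); the remaining lags stay at or below -0.05.
The dominant spike at lag 3 indicates a seasonal period of 3.

3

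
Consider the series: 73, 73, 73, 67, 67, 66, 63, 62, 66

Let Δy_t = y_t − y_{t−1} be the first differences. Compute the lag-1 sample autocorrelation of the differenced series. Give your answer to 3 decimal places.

First differences Δy: 0, 0, -6, 0, -1, -3, -1, 4
Mean of differences = -0.8750
Numerator Σ(Δy_t−Δȳ)(Δy_{t+1}−Δȳ) = -8.3906
Denominator Σ(Δy_t−Δȳ)² = 56.8750
r_1(Δy) = -8.3906 / 56.8750 = -0.148

-0.148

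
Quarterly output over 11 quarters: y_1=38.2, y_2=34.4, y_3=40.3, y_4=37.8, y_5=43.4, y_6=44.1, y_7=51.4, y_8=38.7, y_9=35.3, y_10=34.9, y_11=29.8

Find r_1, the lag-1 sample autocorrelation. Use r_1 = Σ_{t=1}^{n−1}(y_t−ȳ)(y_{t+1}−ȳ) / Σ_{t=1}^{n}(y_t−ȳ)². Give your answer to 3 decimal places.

Mean ȳ = (38.2 + 34.4 + 40.3 + 37.8 + 43.4 + 44.1 + 51.4 + 38.7 + 35.3 + 34.9 + 29.8)/11 = 38.9364
Numerator Σ_{t=1}^{10}(y_t−ȳ)(y_{t+1}−ȳ) = 127.4078
Denominator Σ(y_t−ȳ)² = 339.2455
r_1 = 127.4078 / 339.2455 = 0.376

0.376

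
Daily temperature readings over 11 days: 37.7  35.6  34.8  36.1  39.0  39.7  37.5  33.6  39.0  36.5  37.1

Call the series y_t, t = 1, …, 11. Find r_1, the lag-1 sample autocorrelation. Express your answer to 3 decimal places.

Mean ȳ = (37.7 + 35.6 + 34.8 + 36.1 + 39.0 + 39.7 + 37.5 + 33.6 + 39.0 + 36.5 + 37.1)/11 = 36.9636
Numerator Σ_{t=1}^{10}(y_t−ȳ)(y_{t+1}−ȳ) = -0.5650
Denominator Σ(y_t−ȳ)² = 35.4455
r_1 = -0.5650 / 35.4455 = -0.016

-0.016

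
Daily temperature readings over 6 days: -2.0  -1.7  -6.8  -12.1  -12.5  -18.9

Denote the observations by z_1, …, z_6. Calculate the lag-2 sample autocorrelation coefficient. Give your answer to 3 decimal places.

Mean z̄ = (-2.0 − 1.7 − 6.8 − 12.1 − 12.5 − 18.9)/6 = -9.0000
Numerator Σ_{t=1}^{4}(z_t−z̄)(z_{t+2}−z̄) = 15.7600
Denominator Σ(z_t−z̄)² = 227.0000
r_2 = 15.7600 / 227.0000 = 0.069

0.069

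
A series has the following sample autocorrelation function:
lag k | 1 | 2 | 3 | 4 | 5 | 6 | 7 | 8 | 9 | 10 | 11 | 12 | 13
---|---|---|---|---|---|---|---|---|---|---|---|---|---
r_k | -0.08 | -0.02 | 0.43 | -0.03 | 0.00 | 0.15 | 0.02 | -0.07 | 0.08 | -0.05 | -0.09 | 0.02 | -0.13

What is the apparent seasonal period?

3

The largest autocorrelation is r_3 = 0.43, with a weaker echo at lag 6 (0.15); the remaining lags stay at or below 0.08.
The dominant spike at lag 3 indicates a seasonal period of 3.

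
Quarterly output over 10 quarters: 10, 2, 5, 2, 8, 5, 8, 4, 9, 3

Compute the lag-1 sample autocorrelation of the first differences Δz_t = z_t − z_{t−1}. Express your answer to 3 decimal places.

-0.651

First differences Δz: -8, 3, -3, 6, -3, 3, -4, 5, -6
Mean of differences = -0.7778
Numerator Σ(Δz_t−Δz̄)(Δz_{t+1}−Δz̄) = -135.1605
Denominator Σ(Δz_t−Δz̄)² = 207.5556
r_1(Δz) = -135.1605 / 207.5556 = -0.651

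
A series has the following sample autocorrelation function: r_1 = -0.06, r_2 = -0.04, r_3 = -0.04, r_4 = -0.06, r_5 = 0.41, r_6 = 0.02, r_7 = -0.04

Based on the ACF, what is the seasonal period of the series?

The largest autocorrelation is r_5 = 0.41; the remaining lags stay at or below 0.02.
The dominant spike at lag 5 indicates a seasonal period of 5.

5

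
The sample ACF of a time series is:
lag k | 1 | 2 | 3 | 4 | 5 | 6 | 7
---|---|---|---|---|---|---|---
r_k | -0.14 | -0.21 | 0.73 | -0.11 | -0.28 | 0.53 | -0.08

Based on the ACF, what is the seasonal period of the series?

3

The largest autocorrelation is r_3 = 0.73, with a weaker echo at lag 6 (0.53); the remaining lags stay at or below -0.08.
The dominant spike at lag 3 indicates a seasonal period of 3.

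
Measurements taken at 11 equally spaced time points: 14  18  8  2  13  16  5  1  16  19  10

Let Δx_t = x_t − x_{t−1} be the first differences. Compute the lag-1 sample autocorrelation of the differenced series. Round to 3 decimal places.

First differences Δx: 4, -10, -6, 11, 3, -11, -4, 15, 3, -9
Mean of differences = -0.4000
Numerator Σ(Δx_t−Δx̄)(Δx_{t+1}−Δx̄) = -43.7600
Denominator Σ(Δx_t−Δx̄)² = 732.4000
r_1(Δx) = -43.7600 / 732.4000 = -0.060

-0.060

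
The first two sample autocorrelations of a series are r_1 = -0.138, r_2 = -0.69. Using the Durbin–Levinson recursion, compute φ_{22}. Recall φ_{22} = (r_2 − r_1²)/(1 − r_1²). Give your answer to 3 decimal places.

-0.723

φ_{22} = (r_2 − r_1²) / (1 − r_1²)
r_1² = (-0.138)² = 0.019044
Numerator = -0.69 − 0.0190 = -0.7090; denominator = 1 − 0.0190 = 0.9810
φ_{22} = -0.7090 / 0.9810 = -0.723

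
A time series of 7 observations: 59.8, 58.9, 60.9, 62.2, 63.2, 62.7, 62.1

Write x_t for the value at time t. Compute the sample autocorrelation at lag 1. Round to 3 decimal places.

Mean x̄ = (59.8 + 58.9 + 60.9 + 62.2 + 63.2 + 62.7 + 62.1)/7 = 61.4000
Deviations from mean: -1.6000, -2.5000, -0.5000, 0.8000, 1.8000, 1.3000, 0.7000
Σ(x_t−x̄)(x_{t+1}−x̄) = (4.0000) + (1.2500) + (-0.4000) + (1.4400) + (2.3400) + (0.9100) = 9.5400
Denominator Σ(x_t−x̄)² = 15.1200
r_1 = 9.5400 / 15.1200 = 0.631

0.631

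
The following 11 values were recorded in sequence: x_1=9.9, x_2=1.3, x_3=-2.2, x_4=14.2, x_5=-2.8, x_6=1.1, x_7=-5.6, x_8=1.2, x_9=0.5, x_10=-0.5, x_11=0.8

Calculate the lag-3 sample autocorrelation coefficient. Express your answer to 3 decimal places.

Mean x̄ = (9.9 + 1.3 − 2.2 + 14.2 − 2.8 + 1.1 − 5.6 + 1.2 + 0.5 − 0.5 + 0.8)/11 = 1.6273
Numerator Σ_{t=1}^{8}(x_t−x̄)(x_{t+3}−x̄) = 34.8250
Denominator Σ(x_t−x̄)² = 320.0418
r_3 = 34.8250 / 320.0418 = 0.109

0.109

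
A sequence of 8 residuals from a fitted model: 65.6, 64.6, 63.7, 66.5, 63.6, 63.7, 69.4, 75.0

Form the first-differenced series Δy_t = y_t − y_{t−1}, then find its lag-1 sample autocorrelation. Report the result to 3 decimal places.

First differences Δy: -1.0, -0.9, 2.8, -2.9, 0.1, 5.7, 5.6
Mean of differences = 1.3429
Numerator Σ(Δy_t−Δȳ)(Δy_{t+1}−Δȳ) = 14.2110
Denominator Σ(Δy_t−Δȳ)² = 69.2971
r_1(Δy) = 14.2110 / 69.2971 = 0.205

0.205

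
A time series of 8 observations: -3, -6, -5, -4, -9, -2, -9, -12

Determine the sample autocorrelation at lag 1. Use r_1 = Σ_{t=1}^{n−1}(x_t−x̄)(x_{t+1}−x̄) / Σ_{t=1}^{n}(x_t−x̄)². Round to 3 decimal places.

Mean x̄ = (-3 − 6 − 5 − 4 − 9 − 2 − 9 − 12)/8 = -6.2500
Σ(x_t−x̄)(x_{t+1}−x̄) = (0.8125) + (0.3125) + (2.8125) + (-6.1875) + (-11.6875) + (-11.6875) + (15.8125) = -9.8125
Denominator Σ(x_t−x̄)² = 83.5000
r_1 = -9.8125 / 83.5000 = -0.118

-0.118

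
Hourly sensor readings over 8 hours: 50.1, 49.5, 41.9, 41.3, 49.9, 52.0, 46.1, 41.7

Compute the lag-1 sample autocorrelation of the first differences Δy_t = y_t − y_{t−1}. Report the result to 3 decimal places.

First differences Δy: -0.6, -7.6, -0.6, 8.6, 2.1, -5.9, -4.4
Mean of differences = -1.2000
Numerator Σ(Δy_t−Δȳ)(Δy_{t+1}−Δȳ) = 30.0700
Denominator Σ(Δy_t−Δȳ)² = 180.9400
r_1(Δy) = 30.0700 / 180.9400 = 0.166

0.166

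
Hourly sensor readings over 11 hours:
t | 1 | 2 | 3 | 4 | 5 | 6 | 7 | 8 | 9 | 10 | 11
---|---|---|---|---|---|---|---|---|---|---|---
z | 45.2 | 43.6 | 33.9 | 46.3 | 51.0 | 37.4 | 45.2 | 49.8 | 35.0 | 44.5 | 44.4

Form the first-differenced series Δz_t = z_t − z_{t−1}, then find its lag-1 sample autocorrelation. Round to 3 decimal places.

First differences Δz: -1.6, -9.7, 12.4, 4.7, -13.6, 7.8, 4.6, -14.8, 9.5, -0.1
Mean of differences = -0.0800
Numerator Σ(Δz_t−Δz̄)(Δz_{t+1}−Δz̄) = -390.1644
Denominator Σ(Δz_t−Δz̄)² = 848.6960
r_1(Δz) = -390.1644 / 848.6960 = -0.460

-0.460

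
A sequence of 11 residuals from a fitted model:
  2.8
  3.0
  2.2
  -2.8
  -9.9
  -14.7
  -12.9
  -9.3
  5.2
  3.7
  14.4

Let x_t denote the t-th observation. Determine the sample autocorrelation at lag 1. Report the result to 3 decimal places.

0.558

Mean x̄ = (2.8 + 3.0 + 2.2 − 2.8 − 9.9 − 14.7 − 12.9 − 9.3 + 5.2 + 3.7 + 14.4)/11 = -1.6636
Numerator Σ_{t=1}^{10}(x_t−x̄)(x_{t+1}−x̄) = 454.0232
Denominator Σ(x_t−x̄)² = 814.1655
r_1 = 454.0232 / 814.1655 = 0.558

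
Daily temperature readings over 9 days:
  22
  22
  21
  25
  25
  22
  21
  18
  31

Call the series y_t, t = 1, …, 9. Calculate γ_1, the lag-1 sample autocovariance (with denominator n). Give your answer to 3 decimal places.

Mean ȳ = (22 + 22 + 21 + 25 + 25 + 22 + 21 + 18 + 31)/9 = 23.0000
Σ_{t=1}^{8}(y_t−ȳ)(y_{t+1}−ȳ) = -27.0000
γ_1 = -27.0000 / 9 = -3.000

-3.000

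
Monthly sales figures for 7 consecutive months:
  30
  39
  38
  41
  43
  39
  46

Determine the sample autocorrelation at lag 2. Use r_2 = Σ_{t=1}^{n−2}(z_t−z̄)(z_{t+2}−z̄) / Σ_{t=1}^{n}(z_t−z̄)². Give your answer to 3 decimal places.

Mean z̄ = (30 + 39 + 38 + 41 + 43 + 39 + 46)/7 = 39.4286
Σ(z_t−z̄)(z_{t+2}−z̄) = (13.4694) + (-0.6735) + (-5.1020) + (-0.6735) + (23.4694) = 30.4898
Denominator Σ(z_t−z̄)² = 149.7143
r_2 = 30.4898 / 149.7143 = 0.204

0.204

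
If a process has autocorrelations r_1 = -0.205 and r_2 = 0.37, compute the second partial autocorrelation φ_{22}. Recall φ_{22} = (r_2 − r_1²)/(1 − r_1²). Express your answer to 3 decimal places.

φ_{22} = (r_2 − r_1²) / (1 − r_1²)
r_1² = (-0.205)² = 0.042025
Numerator = 0.37 − 0.0420 = 0.3280; denominator = 1 − 0.0420 = 0.9580
φ_{22} = 0.3280 / 0.9580 = 0.342

0.342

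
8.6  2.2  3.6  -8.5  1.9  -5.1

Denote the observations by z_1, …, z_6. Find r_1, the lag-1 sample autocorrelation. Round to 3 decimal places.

-0.153

Mean z̄ = (8.6 + 2.2 + 3.6 − 8.5 + 1.9 − 5.1)/6 = 0.4500
Deviations from mean: 8.1500, 1.7500, 3.1500, -8.9500, 1.4500, -5.5500
Σ(z_t−z̄)(z_{t+1}−z̄) = (14.2625) + (5.5125) + (-28.1925) + (-12.9775) + (-8.0475) = -29.4425
Denominator Σ(z_t−z̄)² = 192.4150
r_1 = -29.4425 / 192.4150 = -0.153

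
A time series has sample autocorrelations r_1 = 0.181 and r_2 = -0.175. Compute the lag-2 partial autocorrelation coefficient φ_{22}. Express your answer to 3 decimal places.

φ_{22} = (r_2 − r_1²) / (1 − r_1²)
r_1² = (0.181)² = 0.032761
Numerator = -0.175 − 0.0328 = -0.2078; denominator = 1 − 0.0328 = 0.9672
φ_{22} = -0.2078 / 0.9672 = -0.215

-0.215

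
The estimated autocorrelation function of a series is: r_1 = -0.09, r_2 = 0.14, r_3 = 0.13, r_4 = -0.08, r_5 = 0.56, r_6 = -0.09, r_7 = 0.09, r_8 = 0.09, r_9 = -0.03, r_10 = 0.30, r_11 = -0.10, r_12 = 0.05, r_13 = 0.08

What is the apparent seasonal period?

The largest autocorrelation is r_5 = 0.56, with a weaker echo at lag 10 (0.30); the remaining lags stay at or below 0.14.
The dominant spike at lag 5 indicates a seasonal period of 5.

5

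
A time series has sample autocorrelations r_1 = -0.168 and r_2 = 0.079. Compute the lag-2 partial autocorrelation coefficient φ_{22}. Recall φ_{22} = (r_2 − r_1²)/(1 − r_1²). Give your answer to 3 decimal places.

0.052

φ_{22} = (r_2 − r_1²) / (1 − r_1²)
r_1² = (-0.168)² = 0.028224
Numerator = 0.079 − 0.0282 = 0.0508; denominator = 1 − 0.0282 = 0.9718
φ_{22} = 0.0508 / 0.9718 = 0.052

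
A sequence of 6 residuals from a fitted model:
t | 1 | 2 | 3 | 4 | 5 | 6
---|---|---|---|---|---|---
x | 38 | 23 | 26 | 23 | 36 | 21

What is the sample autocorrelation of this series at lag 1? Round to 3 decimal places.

-0.475

Mean x̄ = (38 + 23 + 26 + 23 + 36 + 21)/6 = 27.8333
Numerator Σ_{t=1}^{5}(x_t−x̄)(x_{t+1}−x̄) = -126.6944
Denominator Σ(x_t−x̄)² = 266.8333
r_1 = -126.6944 / 266.8333 = -0.475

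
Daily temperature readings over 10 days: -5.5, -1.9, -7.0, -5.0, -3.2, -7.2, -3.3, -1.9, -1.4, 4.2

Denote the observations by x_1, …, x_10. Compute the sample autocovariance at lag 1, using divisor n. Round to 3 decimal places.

1.473

Mean x̄ = (-5.5 − 1.9 − 7.0 − 5.0 − 3.2 − 7.2 − 3.3 − 1.9 − 1.4 + 4.2)/10 = -3.2200
Σ_{t=1}^{9}(x_t−x̄)(x_{t+1}−x̄) = 14.7336
γ_1 = 14.7336 / 10 = 1.473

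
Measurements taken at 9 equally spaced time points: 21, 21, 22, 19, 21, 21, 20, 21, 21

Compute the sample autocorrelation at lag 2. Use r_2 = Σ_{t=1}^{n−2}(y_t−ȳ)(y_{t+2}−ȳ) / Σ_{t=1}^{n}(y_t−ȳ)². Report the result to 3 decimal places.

Mean ȳ = (21 + 21 + 22 + 19 + 21 + 21 + 20 + 21 + 21)/9 = 20.7778
Σ(y_t−ȳ)(y_{t+2}−ȳ) = (0.2716) + (-0.3951) + (0.2716) + (-0.3951) + (-0.1728) + (0.0494) + (-0.1728) = -0.5432
Denominator Σ(y_t−ȳ)² = 5.5556
r_2 = -0.5432 / 5.5556 = -0.098

-0.098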